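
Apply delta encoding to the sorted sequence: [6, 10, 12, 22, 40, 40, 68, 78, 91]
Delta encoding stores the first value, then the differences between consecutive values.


First value: 6
Deltas:
  10 - 6 = 4
  12 - 10 = 2
  22 - 12 = 10
  40 - 22 = 18
  40 - 40 = 0
  68 - 40 = 28
  78 - 68 = 10
  91 - 78 = 13


Delta encoded: [6, 4, 2, 10, 18, 0, 28, 10, 13]


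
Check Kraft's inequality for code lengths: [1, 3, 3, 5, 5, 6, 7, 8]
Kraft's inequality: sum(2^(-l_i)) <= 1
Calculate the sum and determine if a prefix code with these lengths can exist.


Sum = 2^(-1) + 2^(-3) + 2^(-3) + 2^(-5) + 2^(-5) + 2^(-6) + 2^(-7) + 2^(-8)
    = 0.5 + 0.125 + 0.125 + 0.03125 + 0.03125 + 0.015625 + 0.0078125 + 0.00390625
    = 215/256 = 0.83984375
Since 0.83984375 <= 1, Kraft's inequality IS satisfied.
A prefix code with these lengths CAN exist.

Kraft sum = 0.83984375. Satisfied.


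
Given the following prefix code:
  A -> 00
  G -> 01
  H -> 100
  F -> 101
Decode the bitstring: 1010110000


Decoding step by step:
Bits 101 -> F
Bits 01 -> G
Bits 100 -> H
Bits 00 -> A


Decoded message: FGHA


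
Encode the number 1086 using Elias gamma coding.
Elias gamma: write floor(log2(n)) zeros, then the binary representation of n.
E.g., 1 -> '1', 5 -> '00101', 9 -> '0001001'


num_bits = floor(log2(1086)) + 1 = 11
leading_zeros = num_bits - 1 = 10
binary(1086) = 10000111110

Elias gamma(1086) = '0000000000' + '10000111110' = 000000000010000111110 (21 bits)


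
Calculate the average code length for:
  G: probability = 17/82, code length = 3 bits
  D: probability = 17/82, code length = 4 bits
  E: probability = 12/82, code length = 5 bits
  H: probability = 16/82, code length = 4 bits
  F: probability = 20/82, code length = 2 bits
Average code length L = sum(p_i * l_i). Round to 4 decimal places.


Weighted contributions p_i * l_i:
  G: (17/82) * 3 = 51/82
  D: (17/82) * 4 = 68/82
  E: (12/82) * 5 = 60/82
  H: (16/82) * 4 = 64/82
  F: (20/82) * 2 = 40/82
Sum = (51 + 68 + 60 + 64 + 40)/82 = 283/82

L = 283/82 = 3.4512 bits/symbol


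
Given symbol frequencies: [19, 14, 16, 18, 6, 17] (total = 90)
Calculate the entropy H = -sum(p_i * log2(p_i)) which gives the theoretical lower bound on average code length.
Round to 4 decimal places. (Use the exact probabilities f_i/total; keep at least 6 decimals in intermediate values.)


Per-symbol terms -p_i * log2(p_i) with p_i = f_i/90:
  p = 19/90 = 0.211111: log2(p) = -2.243926, -p*log2(p) = 0.473718
  p = 14/90 = 0.155556: log2(p) = -2.684498, -p*log2(p) = 0.417589
  p = 16/90 = 0.177778: log2(p) = -2.491853, -p*log2(p) = 0.442996
  p = 18/90 = 0.200000: log2(p) = -2.321928, -p*log2(p) = 0.464386
  p = 6/90 = 0.066667: log2(p) = -3.906891, -p*log2(p) = 0.260459
  p = 17/90 = 0.188889: log2(p) = -2.404390, -p*log2(p) = 0.454163
H = 0.473718 + 0.417589 + 0.442996 + 0.464386 + 0.260459 + 0.454163 = 2.513311

H = 2.5133 bits/symbol


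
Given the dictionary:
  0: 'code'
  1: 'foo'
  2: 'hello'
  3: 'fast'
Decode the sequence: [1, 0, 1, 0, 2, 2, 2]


Look up each index in the dictionary:
  1 -> 'foo'
  0 -> 'code'
  1 -> 'foo'
  0 -> 'code'
  2 -> 'hello'
  2 -> 'hello'
  2 -> 'hello'

Decoded: "foo code foo code hello hello hello"


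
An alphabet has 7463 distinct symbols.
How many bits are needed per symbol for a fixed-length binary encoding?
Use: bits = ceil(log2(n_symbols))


log2(7463) = 12.8655
Bracket: 2^12 = 4096 < 7463 <= 2^13 = 8192
So ceil(log2(7463)) = 13

bits = ceil(log2(7463)) = ceil(12.8655) = 13 bits


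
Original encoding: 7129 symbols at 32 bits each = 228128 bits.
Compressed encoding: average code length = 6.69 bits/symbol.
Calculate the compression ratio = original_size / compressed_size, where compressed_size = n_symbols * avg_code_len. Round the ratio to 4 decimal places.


original_size = n_symbols * orig_bits = 7129 * 32 = 228128 bits
compressed_size = n_symbols * avg_code_len = 7129 * 6.69 = 47693.01 bits
ratio = original_size / compressed_size = 228128 / 47693.01 = 4.7833

Compression ratio = 4.7833


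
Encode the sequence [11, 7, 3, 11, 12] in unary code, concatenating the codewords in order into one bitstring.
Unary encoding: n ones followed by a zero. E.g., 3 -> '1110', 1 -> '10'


Encode each number as n ones followed by a terminating 0:
  11 -> 111111111110 (12 bits)
  7 -> 11111110 (8 bits)
  3 -> 1110 (4 bits)
  11 -> 111111111110 (12 bits)
  12 -> 1111111111110 (13 bits)
Total length = 12 + 8 + 4 + 12 + 13 = 49 bits.

Unary([11, 7, 3, 11, 12]) = 1111111111101111111011101111111111101111111111110 (49 bits)


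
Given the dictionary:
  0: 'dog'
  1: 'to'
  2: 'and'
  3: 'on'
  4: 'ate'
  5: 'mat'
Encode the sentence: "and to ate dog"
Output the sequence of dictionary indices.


Look up each word in the dictionary:
  'and' -> 2
  'to' -> 1
  'ate' -> 4
  'dog' -> 0

Encoded: [2, 1, 4, 0]


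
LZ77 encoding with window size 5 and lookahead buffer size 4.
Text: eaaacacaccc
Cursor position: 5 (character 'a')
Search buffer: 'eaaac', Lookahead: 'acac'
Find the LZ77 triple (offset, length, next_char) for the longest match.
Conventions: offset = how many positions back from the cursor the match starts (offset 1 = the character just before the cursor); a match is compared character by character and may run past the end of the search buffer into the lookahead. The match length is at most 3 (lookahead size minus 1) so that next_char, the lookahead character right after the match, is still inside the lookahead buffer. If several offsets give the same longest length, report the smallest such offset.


Try each offset into the search buffer:
  offset=1 (pos 4, char 'c'): match length 0
  offset=2 (pos 3, char 'a'): match length 3
  offset=3 (pos 2, char 'a'): match length 1
  offset=4 (pos 1, char 'a'): match length 1
  offset=5 (pos 0, char 'e'): match length 0
Longest match has length 3 at offset 2.
next_char = character at position 5 + 3 = 8 -> 'c'

Best match: offset=2, length=3 (matching 'aca' starting at position 3)
LZ77 triple: (2, 3, 'c')


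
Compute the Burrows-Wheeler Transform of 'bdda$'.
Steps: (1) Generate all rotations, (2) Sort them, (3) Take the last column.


Rotations (sorted):
  0: $bdda -> last char: a
  1: a$bdd -> last char: d
  2: bdda$ -> last char: $
  3: da$bd -> last char: d
  4: dda$b -> last char: b


BWT = ad$db


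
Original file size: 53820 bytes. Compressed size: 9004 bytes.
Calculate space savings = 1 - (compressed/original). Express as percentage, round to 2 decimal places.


ratio = compressed/original = 9004/53820 = 0.167298
savings = 1 - ratio = 1 - 0.167298 = 0.832702
as a percentage: 0.832702 * 100 = 83.27%

Space savings = 1 - 9004/53820 = 83.27%


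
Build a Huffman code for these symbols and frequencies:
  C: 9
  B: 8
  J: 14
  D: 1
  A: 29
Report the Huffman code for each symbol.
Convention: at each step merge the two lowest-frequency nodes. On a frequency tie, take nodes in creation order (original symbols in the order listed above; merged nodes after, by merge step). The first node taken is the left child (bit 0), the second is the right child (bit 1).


Huffman tree construction:
Step 1: Merge D(1) + B(8) = 9
Step 2: Merge C(9) + (D+B)(9) = 18
Step 3: Merge J(14) + (C+(D+B))(18) = 32
Step 4: Merge A(29) + (J+(C+(D+B)))(32) = 61
Read each symbol's code off the tree from the root (left child = 0, right child = 1).

Codes:
  C: 110 (length 3)
  B: 1111 (length 4)
  J: 10 (length 2)
  D: 1110 (length 4)
  A: 0 (length 1)
Average code length: 120/61 = 1.9672 bits/symbol


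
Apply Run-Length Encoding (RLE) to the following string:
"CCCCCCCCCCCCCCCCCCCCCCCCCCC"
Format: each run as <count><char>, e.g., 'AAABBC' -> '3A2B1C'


Scanning runs left to right:
  i=0: run of 'C' x 27 -> '27C'

RLE = 27C


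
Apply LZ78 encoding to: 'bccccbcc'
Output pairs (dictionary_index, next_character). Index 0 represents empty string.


LZ78 encoding steps:
Dictionary: {0: ''}
Step 1: w='' (idx 0), next='b' -> output (0, 'b'), add 'b' as idx 1
Step 2: w='' (idx 0), next='c' -> output (0, 'c'), add 'c' as idx 2
Step 3: w='c' (idx 2), next='c' -> output (2, 'c'), add 'cc' as idx 3
Step 4: w='c' (idx 2), next='b' -> output (2, 'b'), add 'cb' as idx 4
Step 5: w='cc' (idx 3), end of input -> output (3, '')


Encoded: [(0, 'b'), (0, 'c'), (2, 'c'), (2, 'b'), (3, '')]


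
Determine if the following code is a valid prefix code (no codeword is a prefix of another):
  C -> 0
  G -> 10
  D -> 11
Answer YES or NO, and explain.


Checking each pair (does one codeword prefix another?):
  C='0' vs G='10': no prefix
  C='0' vs D='11': no prefix
  G='10' vs C='0': no prefix
  G='10' vs D='11': no prefix
  D='11' vs C='0': no prefix
  D='11' vs G='10': no prefix
No violation found over all pairs.

YES -- this is a valid prefix code. No codeword is a prefix of any other codeword.


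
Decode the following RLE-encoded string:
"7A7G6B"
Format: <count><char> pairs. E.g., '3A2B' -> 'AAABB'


Expanding each <count><char> pair:
  7A -> 'AAAAAAA'
  7G -> 'GGGGGGG'
  6B -> 'BBBBBB'

Decoded = AAAAAAAGGGGGGGBBBBBB


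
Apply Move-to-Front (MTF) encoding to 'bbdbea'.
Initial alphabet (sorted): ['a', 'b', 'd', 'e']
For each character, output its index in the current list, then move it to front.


MTF encoding:
'b': index 1 in ['a', 'b', 'd', 'e'] -> ['b', 'a', 'd', 'e']
'b': index 0 in ['b', 'a', 'd', 'e'] -> ['b', 'a', 'd', 'e']
'd': index 2 in ['b', 'a', 'd', 'e'] -> ['d', 'b', 'a', 'e']
'b': index 1 in ['d', 'b', 'a', 'e'] -> ['b', 'd', 'a', 'e']
'e': index 3 in ['b', 'd', 'a', 'e'] -> ['e', 'b', 'd', 'a']
'a': index 3 in ['e', 'b', 'd', 'a'] -> ['a', 'e', 'b', 'd']


Output: [1, 0, 2, 1, 3, 3]


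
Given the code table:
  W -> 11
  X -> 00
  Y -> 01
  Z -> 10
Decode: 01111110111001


Decoding:
01 -> Y
11 -> W
11 -> W
10 -> Z
11 -> W
10 -> Z
01 -> Y


Result: YWWZWZY


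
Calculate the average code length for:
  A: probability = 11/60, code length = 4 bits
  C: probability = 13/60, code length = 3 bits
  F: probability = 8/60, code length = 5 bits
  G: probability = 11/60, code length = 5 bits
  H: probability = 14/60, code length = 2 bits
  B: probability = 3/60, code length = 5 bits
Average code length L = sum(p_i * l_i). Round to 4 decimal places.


Weighted contributions p_i * l_i:
  A: (11/60) * 4 = 44/60
  C: (13/60) * 3 = 39/60
  F: (8/60) * 5 = 40/60
  G: (11/60) * 5 = 55/60
  H: (14/60) * 2 = 28/60
  B: (3/60) * 5 = 15/60
Sum = (44 + 39 + 40 + 55 + 28 + 15)/60 = 221/60

L = 221/60 = 3.6833 bits/symbol


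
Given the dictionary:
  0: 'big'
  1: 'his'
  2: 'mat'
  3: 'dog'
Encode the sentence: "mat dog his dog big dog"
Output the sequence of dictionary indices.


Look up each word in the dictionary:
  'mat' -> 2
  'dog' -> 3
  'his' -> 1
  'dog' -> 3
  'big' -> 0
  'dog' -> 3

Encoded: [2, 3, 1, 3, 0, 3]


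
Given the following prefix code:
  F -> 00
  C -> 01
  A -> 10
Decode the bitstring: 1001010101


Decoding step by step:
Bits 10 -> A
Bits 01 -> C
Bits 01 -> C
Bits 01 -> C
Bits 01 -> C


Decoded message: ACCCC


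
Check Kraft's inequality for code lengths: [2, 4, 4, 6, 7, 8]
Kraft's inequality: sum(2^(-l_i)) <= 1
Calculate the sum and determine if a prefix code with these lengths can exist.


Sum = 2^(-2) + 2^(-4) + 2^(-4) + 2^(-6) + 2^(-7) + 2^(-8)
    = 0.25 + 0.0625 + 0.0625 + 0.015625 + 0.0078125 + 0.00390625
    = 103/256 = 0.40234375
Since 0.40234375 <= 1, Kraft's inequality IS satisfied.
A prefix code with these lengths CAN exist.

Kraft sum = 0.40234375. Satisfied.


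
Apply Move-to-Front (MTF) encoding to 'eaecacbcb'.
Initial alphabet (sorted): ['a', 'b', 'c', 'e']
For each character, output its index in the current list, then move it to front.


MTF encoding:
'e': index 3 in ['a', 'b', 'c', 'e'] -> ['e', 'a', 'b', 'c']
'a': index 1 in ['e', 'a', 'b', 'c'] -> ['a', 'e', 'b', 'c']
'e': index 1 in ['a', 'e', 'b', 'c'] -> ['e', 'a', 'b', 'c']
'c': index 3 in ['e', 'a', 'b', 'c'] -> ['c', 'e', 'a', 'b']
'a': index 2 in ['c', 'e', 'a', 'b'] -> ['a', 'c', 'e', 'b']
'c': index 1 in ['a', 'c', 'e', 'b'] -> ['c', 'a', 'e', 'b']
'b': index 3 in ['c', 'a', 'e', 'b'] -> ['b', 'c', 'a', 'e']
'c': index 1 in ['b', 'c', 'a', 'e'] -> ['c', 'b', 'a', 'e']
'b': index 1 in ['c', 'b', 'a', 'e'] -> ['b', 'c', 'a', 'e']


Output: [3, 1, 1, 3, 2, 1, 3, 1, 1]


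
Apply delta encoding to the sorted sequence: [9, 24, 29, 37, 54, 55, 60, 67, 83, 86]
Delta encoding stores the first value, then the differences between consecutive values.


First value: 9
Deltas:
  24 - 9 = 15
  29 - 24 = 5
  37 - 29 = 8
  54 - 37 = 17
  55 - 54 = 1
  60 - 55 = 5
  67 - 60 = 7
  83 - 67 = 16
  86 - 83 = 3


Delta encoded: [9, 15, 5, 8, 17, 1, 5, 7, 16, 3]


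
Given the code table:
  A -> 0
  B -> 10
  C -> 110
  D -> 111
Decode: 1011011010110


Decoding:
10 -> B
110 -> C
110 -> C
10 -> B
110 -> C


Result: BCCBC


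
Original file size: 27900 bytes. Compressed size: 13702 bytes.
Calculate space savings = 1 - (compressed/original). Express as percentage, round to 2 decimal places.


ratio = compressed/original = 13702/27900 = 0.491111
savings = 1 - ratio = 1 - 0.491111 = 0.508889
as a percentage: 0.508889 * 100 = 50.89%

Space savings = 1 - 13702/27900 = 50.89%


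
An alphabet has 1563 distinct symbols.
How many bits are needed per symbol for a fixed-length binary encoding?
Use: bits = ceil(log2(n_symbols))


log2(1563) = 10.6101
Bracket: 2^10 = 1024 < 1563 <= 2^11 = 2048
So ceil(log2(1563)) = 11

bits = ceil(log2(1563)) = ceil(10.6101) = 11 bits


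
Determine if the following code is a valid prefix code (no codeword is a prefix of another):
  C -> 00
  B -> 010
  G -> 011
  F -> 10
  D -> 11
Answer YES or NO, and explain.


Checking each pair (does one codeword prefix another?):
  C='00' vs B='010': no prefix
  C='00' vs G='011': no prefix
  C='00' vs F='10': no prefix
  C='00' vs D='11': no prefix
  B='010' vs C='00': no prefix
  B='010' vs G='011': no prefix
  B='010' vs F='10': no prefix
  B='010' vs D='11': no prefix
  G='011' vs C='00': no prefix
  G='011' vs B='010': no prefix
  G='011' vs F='10': no prefix
  G='011' vs D='11': no prefix
  F='10' vs C='00': no prefix
  F='10' vs B='010': no prefix
  F='10' vs G='011': no prefix
  F='10' vs D='11': no prefix
  D='11' vs C='00': no prefix
  D='11' vs B='010': no prefix
  D='11' vs G='011': no prefix
  D='11' vs F='10': no prefix
No violation found over all pairs.

YES -- this is a valid prefix code. No codeword is a prefix of any other codeword.


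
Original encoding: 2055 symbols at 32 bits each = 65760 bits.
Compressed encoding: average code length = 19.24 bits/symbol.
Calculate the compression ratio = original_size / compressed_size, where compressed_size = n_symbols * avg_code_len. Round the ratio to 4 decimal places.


original_size = n_symbols * orig_bits = 2055 * 32 = 65760 bits
compressed_size = n_symbols * avg_code_len = 2055 * 19.24 = 39538.2 bits
ratio = original_size / compressed_size = 65760 / 39538.2 = 1.6632

Compression ratio = 1.6632


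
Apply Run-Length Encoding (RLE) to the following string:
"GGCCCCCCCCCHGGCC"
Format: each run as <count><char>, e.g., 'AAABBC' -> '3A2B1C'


Scanning runs left to right:
  i=0: run of 'G' x 2 -> '2G'
  i=2: run of 'C' x 9 -> '9C'
  i=11: run of 'H' x 1 -> '1H'
  i=12: run of 'G' x 2 -> '2G'
  i=14: run of 'C' x 2 -> '2C'

RLE = 2G9C1H2G2C


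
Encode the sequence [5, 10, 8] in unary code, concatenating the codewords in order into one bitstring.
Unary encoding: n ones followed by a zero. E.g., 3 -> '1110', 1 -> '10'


Encode each number as n ones followed by a terminating 0:
  5 -> 111110 (6 bits)
  10 -> 11111111110 (11 bits)
  8 -> 111111110 (9 bits)
Total length = 6 + 11 + 9 = 26 bits.

Unary([5, 10, 8]) = 11111011111111110111111110 (26 bits)


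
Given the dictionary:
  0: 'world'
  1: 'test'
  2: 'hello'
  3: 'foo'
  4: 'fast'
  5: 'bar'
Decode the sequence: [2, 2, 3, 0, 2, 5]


Look up each index in the dictionary:
  2 -> 'hello'
  2 -> 'hello'
  3 -> 'foo'
  0 -> 'world'
  2 -> 'hello'
  5 -> 'bar'

Decoded: "hello hello foo world hello bar"


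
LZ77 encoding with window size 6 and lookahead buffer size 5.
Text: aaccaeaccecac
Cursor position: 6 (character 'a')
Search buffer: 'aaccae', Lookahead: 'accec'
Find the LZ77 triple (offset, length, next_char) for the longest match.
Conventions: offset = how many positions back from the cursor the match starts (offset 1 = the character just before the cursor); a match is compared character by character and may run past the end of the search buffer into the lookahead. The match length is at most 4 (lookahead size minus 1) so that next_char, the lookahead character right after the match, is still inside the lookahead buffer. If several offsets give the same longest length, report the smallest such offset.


Try each offset into the search buffer:
  offset=1 (pos 5, char 'e'): match length 0
  offset=2 (pos 4, char 'a'): match length 1
  offset=3 (pos 3, char 'c'): match length 0
  offset=4 (pos 2, char 'c'): match length 0
  offset=5 (pos 1, char 'a'): match length 3
  offset=6 (pos 0, char 'a'): match length 1
Longest match has length 3 at offset 5.
next_char = character at position 6 + 3 = 9 -> 'e'

Best match: offset=5, length=3 (matching 'acc' starting at position 1)
LZ77 triple: (5, 3, 'e')


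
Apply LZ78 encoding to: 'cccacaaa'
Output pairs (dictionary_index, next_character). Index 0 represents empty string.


LZ78 encoding steps:
Dictionary: {0: ''}
Step 1: w='' (idx 0), next='c' -> output (0, 'c'), add 'c' as idx 1
Step 2: w='c' (idx 1), next='c' -> output (1, 'c'), add 'cc' as idx 2
Step 3: w='' (idx 0), next='a' -> output (0, 'a'), add 'a' as idx 3
Step 4: w='c' (idx 1), next='a' -> output (1, 'a'), add 'ca' as idx 4
Step 5: w='a' (idx 3), next='a' -> output (3, 'a'), add 'aa' as idx 5


Encoded: [(0, 'c'), (1, 'c'), (0, 'a'), (1, 'a'), (3, 'a')]


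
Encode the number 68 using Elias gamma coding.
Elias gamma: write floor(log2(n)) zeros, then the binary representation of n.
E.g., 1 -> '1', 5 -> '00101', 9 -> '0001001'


num_bits = floor(log2(68)) + 1 = 7
leading_zeros = num_bits - 1 = 6
binary(68) = 1000100

Elias gamma(68) = '000000' + '1000100' = 0000001000100 (13 bits)


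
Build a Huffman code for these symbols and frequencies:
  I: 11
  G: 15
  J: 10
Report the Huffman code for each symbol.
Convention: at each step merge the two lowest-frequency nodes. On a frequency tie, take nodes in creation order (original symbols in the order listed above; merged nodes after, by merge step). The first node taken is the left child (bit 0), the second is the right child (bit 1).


Huffman tree construction:
Step 1: Merge J(10) + I(11) = 21
Step 2: Merge G(15) + (J+I)(21) = 36
Read each symbol's code off the tree from the root (left child = 0, right child = 1).

Codes:
  I: 11 (length 2)
  G: 0 (length 1)
  J: 10 (length 2)
Average code length: 57/36 = 1.5833 bits/symbol


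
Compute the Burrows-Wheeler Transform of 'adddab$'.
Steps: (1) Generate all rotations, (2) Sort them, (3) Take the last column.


Rotations (sorted):
  0: $adddab -> last char: b
  1: ab$addd -> last char: d
  2: adddab$ -> last char: $
  3: b$addda -> last char: a
  4: dab$add -> last char: d
  5: ddab$ad -> last char: d
  6: dddab$a -> last char: a


BWT = bd$adda


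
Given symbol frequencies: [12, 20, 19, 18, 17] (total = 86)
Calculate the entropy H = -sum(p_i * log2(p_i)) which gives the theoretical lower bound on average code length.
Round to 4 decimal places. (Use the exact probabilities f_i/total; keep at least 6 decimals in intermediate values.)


Per-symbol terms -p_i * log2(p_i) with p_i = f_i/86:
  p = 12/86 = 0.139535: log2(p) = -2.841302, -p*log2(p) = 0.396461
  p = 20/86 = 0.232558: log2(p) = -2.104337, -p*log2(p) = 0.489381
  p = 19/86 = 0.220930: log2(p) = -2.178337, -p*log2(p) = 0.481261
  p = 18/86 = 0.209302: log2(p) = -2.256340, -p*log2(p) = 0.472257
  p = 17/86 = 0.197674: log2(p) = -2.338802, -p*log2(p) = 0.462321
H = 0.396461 + 0.489381 + 0.481261 + 0.472257 + 0.462321 = 2.301681

H = 2.3017 bits/symbol


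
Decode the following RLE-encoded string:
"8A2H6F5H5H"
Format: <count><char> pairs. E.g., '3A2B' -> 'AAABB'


Expanding each <count><char> pair:
  8A -> 'AAAAAAAA'
  2H -> 'HH'
  6F -> 'FFFFFF'
  5H -> 'HHHHH'
  5H -> 'HHHHH'

Decoded = AAAAAAAAHHFFFFFFHHHHHHHHHH


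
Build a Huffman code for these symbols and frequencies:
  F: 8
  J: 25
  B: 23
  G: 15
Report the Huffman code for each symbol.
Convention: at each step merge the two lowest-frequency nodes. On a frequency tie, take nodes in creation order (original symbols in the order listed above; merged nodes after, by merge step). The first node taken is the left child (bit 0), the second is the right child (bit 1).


Huffman tree construction:
Step 1: Merge F(8) + G(15) = 23
Step 2: Merge B(23) + (F+G)(23) = 46
Step 3: Merge J(25) + (B+(F+G))(46) = 71
Read each symbol's code off the tree from the root (left child = 0, right child = 1).

Codes:
  F: 110 (length 3)
  J: 0 (length 1)
  B: 10 (length 2)
  G: 111 (length 3)
Average code length: 140/71 = 1.9718 bits/symbol


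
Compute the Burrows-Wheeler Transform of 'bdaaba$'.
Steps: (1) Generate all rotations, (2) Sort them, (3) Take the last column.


Rotations (sorted):
  0: $bdaaba -> last char: a
  1: a$bdaab -> last char: b
  2: aaba$bd -> last char: d
  3: aba$bda -> last char: a
  4: ba$bdaa -> last char: a
  5: bdaaba$ -> last char: $
  6: daaba$b -> last char: b


BWT = abdaa$b


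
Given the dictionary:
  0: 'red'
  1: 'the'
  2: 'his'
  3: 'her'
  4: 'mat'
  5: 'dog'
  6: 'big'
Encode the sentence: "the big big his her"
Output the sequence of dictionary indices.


Look up each word in the dictionary:
  'the' -> 1
  'big' -> 6
  'big' -> 6
  'his' -> 2
  'her' -> 3

Encoded: [1, 6, 6, 2, 3]


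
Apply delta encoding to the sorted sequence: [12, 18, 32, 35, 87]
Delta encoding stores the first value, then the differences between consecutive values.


First value: 12
Deltas:
  18 - 12 = 6
  32 - 18 = 14
  35 - 32 = 3
  87 - 35 = 52


Delta encoded: [12, 6, 14, 3, 52]


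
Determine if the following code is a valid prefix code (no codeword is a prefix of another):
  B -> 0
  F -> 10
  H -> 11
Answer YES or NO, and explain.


Checking each pair (does one codeword prefix another?):
  B='0' vs F='10': no prefix
  B='0' vs H='11': no prefix
  F='10' vs B='0': no prefix
  F='10' vs H='11': no prefix
  H='11' vs B='0': no prefix
  H='11' vs F='10': no prefix
No violation found over all pairs.

YES -- this is a valid prefix code. No codeword is a prefix of any other codeword.


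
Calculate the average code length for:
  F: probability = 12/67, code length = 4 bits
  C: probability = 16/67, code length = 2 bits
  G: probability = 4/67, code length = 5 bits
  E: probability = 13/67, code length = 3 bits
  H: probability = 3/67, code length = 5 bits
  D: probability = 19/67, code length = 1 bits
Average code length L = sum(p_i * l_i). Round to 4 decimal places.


Weighted contributions p_i * l_i:
  F: (12/67) * 4 = 48/67
  C: (16/67) * 2 = 32/67
  G: (4/67) * 5 = 20/67
  E: (13/67) * 3 = 39/67
  H: (3/67) * 5 = 15/67
  D: (19/67) * 1 = 19/67
Sum = (48 + 32 + 20 + 39 + 15 + 19)/67 = 173/67

L = 173/67 = 2.5821 bits/symbol


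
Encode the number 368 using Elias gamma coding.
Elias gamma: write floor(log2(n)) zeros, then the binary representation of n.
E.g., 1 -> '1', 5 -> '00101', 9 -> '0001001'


num_bits = floor(log2(368)) + 1 = 9
leading_zeros = num_bits - 1 = 8
binary(368) = 101110000

Elias gamma(368) = '00000000' + '101110000' = 00000000101110000 (17 bits)


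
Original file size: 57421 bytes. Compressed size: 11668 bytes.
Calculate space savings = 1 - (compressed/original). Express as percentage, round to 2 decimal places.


ratio = compressed/original = 11668/57421 = 0.203201
savings = 1 - ratio = 1 - 0.203201 = 0.796799
as a percentage: 0.796799 * 100 = 79.68%

Space savings = 1 - 11668/57421 = 79.68%


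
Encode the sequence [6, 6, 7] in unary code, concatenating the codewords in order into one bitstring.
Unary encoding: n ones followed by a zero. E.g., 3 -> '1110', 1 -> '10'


Encode each number as n ones followed by a terminating 0:
  6 -> 1111110 (7 bits)
  6 -> 1111110 (7 bits)
  7 -> 11111110 (8 bits)
Total length = 7 + 7 + 8 = 22 bits.

Unary([6, 6, 7]) = 1111110111111011111110 (22 bits)


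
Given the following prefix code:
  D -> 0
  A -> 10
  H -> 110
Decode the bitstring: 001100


Decoding step by step:
Bits 0 -> D
Bits 0 -> D
Bits 110 -> H
Bits 0 -> D


Decoded message: DDHD


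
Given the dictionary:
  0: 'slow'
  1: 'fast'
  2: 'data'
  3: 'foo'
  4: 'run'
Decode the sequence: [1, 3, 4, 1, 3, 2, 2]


Look up each index in the dictionary:
  1 -> 'fast'
  3 -> 'foo'
  4 -> 'run'
  1 -> 'fast'
  3 -> 'foo'
  2 -> 'data'
  2 -> 'data'

Decoded: "fast foo run fast foo data data"


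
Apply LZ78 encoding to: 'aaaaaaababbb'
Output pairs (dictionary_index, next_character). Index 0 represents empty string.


LZ78 encoding steps:
Dictionary: {0: ''}
Step 1: w='' (idx 0), next='a' -> output (0, 'a'), add 'a' as idx 1
Step 2: w='a' (idx 1), next='a' -> output (1, 'a'), add 'aa' as idx 2
Step 3: w='aa' (idx 2), next='a' -> output (2, 'a'), add 'aaa' as idx 3
Step 4: w='a' (idx 1), next='b' -> output (1, 'b'), add 'ab' as idx 4
Step 5: w='ab' (idx 4), next='b' -> output (4, 'b'), add 'abb' as idx 5
Step 6: w='' (idx 0), next='b' -> output (0, 'b'), add 'b' as idx 6


Encoded: [(0, 'a'), (1, 'a'), (2, 'a'), (1, 'b'), (4, 'b'), (0, 'b')]


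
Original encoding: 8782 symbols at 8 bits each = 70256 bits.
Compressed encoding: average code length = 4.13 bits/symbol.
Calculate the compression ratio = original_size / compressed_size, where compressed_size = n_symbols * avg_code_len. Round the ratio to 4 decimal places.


original_size = n_symbols * orig_bits = 8782 * 8 = 70256 bits
compressed_size = n_symbols * avg_code_len = 8782 * 4.13 = 36269.66 bits
ratio = original_size / compressed_size = 70256 / 36269.66 = 1.937

Compression ratio = 1.937


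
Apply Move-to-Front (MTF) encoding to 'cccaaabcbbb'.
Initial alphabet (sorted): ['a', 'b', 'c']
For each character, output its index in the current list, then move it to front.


MTF encoding:
'c': index 2 in ['a', 'b', 'c'] -> ['c', 'a', 'b']
'c': index 0 in ['c', 'a', 'b'] -> ['c', 'a', 'b']
'c': index 0 in ['c', 'a', 'b'] -> ['c', 'a', 'b']
'a': index 1 in ['c', 'a', 'b'] -> ['a', 'c', 'b']
'a': index 0 in ['a', 'c', 'b'] -> ['a', 'c', 'b']
'a': index 0 in ['a', 'c', 'b'] -> ['a', 'c', 'b']
'b': index 2 in ['a', 'c', 'b'] -> ['b', 'a', 'c']
'c': index 2 in ['b', 'a', 'c'] -> ['c', 'b', 'a']
'b': index 1 in ['c', 'b', 'a'] -> ['b', 'c', 'a']
'b': index 0 in ['b', 'c', 'a'] -> ['b', 'c', 'a']
'b': index 0 in ['b', 'c', 'a'] -> ['b', 'c', 'a']


Output: [2, 0, 0, 1, 0, 0, 2, 2, 1, 0, 0]


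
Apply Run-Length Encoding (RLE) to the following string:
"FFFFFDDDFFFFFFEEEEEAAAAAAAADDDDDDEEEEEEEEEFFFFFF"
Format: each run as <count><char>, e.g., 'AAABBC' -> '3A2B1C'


Scanning runs left to right:
  i=0: run of 'F' x 5 -> '5F'
  i=5: run of 'D' x 3 -> '3D'
  i=8: run of 'F' x 6 -> '6F'
  i=14: run of 'E' x 5 -> '5E'
  i=19: run of 'A' x 8 -> '8A'
  i=27: run of 'D' x 6 -> '6D'
  i=33: run of 'E' x 9 -> '9E'
  i=42: run of 'F' x 6 -> '6F'

RLE = 5F3D6F5E8A6D9E6F


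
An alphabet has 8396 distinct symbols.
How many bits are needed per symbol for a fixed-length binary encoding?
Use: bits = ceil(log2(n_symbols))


log2(8396) = 13.0355
Bracket: 2^13 = 8192 < 8396 <= 2^14 = 16384
So ceil(log2(8396)) = 14

bits = ceil(log2(8396)) = ceil(13.0355) = 14 bits


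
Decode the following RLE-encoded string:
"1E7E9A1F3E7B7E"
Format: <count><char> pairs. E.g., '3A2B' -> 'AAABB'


Expanding each <count><char> pair:
  1E -> 'E'
  7E -> 'EEEEEEE'
  9A -> 'AAAAAAAAA'
  1F -> 'F'
  3E -> 'EEE'
  7B -> 'BBBBBBB'
  7E -> 'EEEEEEE'

Decoded = EEEEEEEEAAAAAAAAAFEEEBBBBBBBEEEEEEE


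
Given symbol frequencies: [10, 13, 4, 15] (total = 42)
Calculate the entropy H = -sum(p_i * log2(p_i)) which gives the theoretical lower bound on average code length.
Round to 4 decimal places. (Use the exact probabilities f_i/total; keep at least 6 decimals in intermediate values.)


Per-symbol terms -p_i * log2(p_i) with p_i = f_i/42:
  p = 10/42 = 0.238095: log2(p) = -2.070389, -p*log2(p) = 0.492950
  p = 13/42 = 0.309524: log2(p) = -1.691878, -p*log2(p) = 0.523676
  p = 4/42 = 0.095238: log2(p) = -3.392317, -p*log2(p) = 0.323078
  p = 15/42 = 0.357143: log2(p) = -1.485427, -p*log2(p) = 0.530510
H = 0.492950 + 0.523676 + 0.323078 + 0.530510 = 1.870214

H = 1.8702 bits/symbol


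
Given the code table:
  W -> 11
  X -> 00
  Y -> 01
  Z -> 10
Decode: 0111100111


Decoding:
01 -> Y
11 -> W
10 -> Z
01 -> Y
11 -> W


Result: YWZYW


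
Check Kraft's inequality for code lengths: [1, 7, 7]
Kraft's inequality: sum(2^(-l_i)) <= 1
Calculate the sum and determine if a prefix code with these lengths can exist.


Sum = 2^(-1) + 2^(-7) + 2^(-7)
    = 0.5 + 0.0078125 + 0.0078125
    = 66/128 = 0.515625
Since 0.515625 <= 1, Kraft's inequality IS satisfied.
A prefix code with these lengths CAN exist.

Kraft sum = 0.515625. Satisfied.


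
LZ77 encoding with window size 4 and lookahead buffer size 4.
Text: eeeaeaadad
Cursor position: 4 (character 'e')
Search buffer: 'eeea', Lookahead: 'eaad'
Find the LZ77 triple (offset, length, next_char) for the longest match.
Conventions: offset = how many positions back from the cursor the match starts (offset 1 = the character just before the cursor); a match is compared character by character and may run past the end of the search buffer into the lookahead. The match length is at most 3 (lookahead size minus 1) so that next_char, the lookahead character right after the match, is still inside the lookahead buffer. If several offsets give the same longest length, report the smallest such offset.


Try each offset into the search buffer:
  offset=1 (pos 3, char 'a'): match length 0
  offset=2 (pos 2, char 'e'): match length 2
  offset=3 (pos 1, char 'e'): match length 1
  offset=4 (pos 0, char 'e'): match length 1
Longest match has length 2 at offset 2.
next_char = character at position 4 + 2 = 6 -> 'a'

Best match: offset=2, length=2 (matching 'ea' starting at position 2)
LZ77 triple: (2, 2, 'a')


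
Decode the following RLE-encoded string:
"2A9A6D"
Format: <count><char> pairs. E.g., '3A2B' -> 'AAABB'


Expanding each <count><char> pair:
  2A -> 'AA'
  9A -> 'AAAAAAAAA'
  6D -> 'DDDDDD'

Decoded = AAAAAAAAAAADDDDDD


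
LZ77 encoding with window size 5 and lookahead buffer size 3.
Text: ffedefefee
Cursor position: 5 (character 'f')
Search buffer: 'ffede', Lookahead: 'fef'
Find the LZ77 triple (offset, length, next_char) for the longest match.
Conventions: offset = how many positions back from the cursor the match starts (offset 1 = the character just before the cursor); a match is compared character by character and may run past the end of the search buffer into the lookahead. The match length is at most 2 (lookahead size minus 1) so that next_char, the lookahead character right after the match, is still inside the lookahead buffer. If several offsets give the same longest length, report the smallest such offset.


Try each offset into the search buffer:
  offset=1 (pos 4, char 'e'): match length 0
  offset=2 (pos 3, char 'd'): match length 0
  offset=3 (pos 2, char 'e'): match length 0
  offset=4 (pos 1, char 'f'): match length 2
  offset=5 (pos 0, char 'f'): match length 1
Longest match has length 2 at offset 4.
next_char = character at position 5 + 2 = 7 -> 'f'

Best match: offset=4, length=2 (matching 'fe' starting at position 1)
LZ77 triple: (4, 2, 'f')


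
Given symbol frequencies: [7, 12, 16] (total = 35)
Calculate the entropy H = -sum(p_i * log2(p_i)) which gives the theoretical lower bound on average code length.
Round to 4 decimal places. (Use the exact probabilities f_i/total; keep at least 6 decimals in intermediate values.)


Per-symbol terms -p_i * log2(p_i) with p_i = f_i/35:
  p = 7/35 = 0.200000: log2(p) = -2.321928, -p*log2(p) = 0.464386
  p = 12/35 = 0.342857: log2(p) = -1.544321, -p*log2(p) = 0.529481
  p = 16/35 = 0.457143: log2(p) = -1.129283, -p*log2(p) = 0.516244
H = 0.464386 + 0.529481 + 0.516244 = 1.510111

H = 1.5101 bits/symbol


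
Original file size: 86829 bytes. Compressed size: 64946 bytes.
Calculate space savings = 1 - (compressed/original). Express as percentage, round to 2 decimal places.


ratio = compressed/original = 64946/86829 = 0.747976
savings = 1 - ratio = 1 - 0.747976 = 0.252024
as a percentage: 0.252024 * 100 = 25.2%

Space savings = 1 - 64946/86829 = 25.2%


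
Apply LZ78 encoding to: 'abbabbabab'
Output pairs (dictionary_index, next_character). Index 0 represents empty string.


LZ78 encoding steps:
Dictionary: {0: ''}
Step 1: w='' (idx 0), next='a' -> output (0, 'a'), add 'a' as idx 1
Step 2: w='' (idx 0), next='b' -> output (0, 'b'), add 'b' as idx 2
Step 3: w='b' (idx 2), next='a' -> output (2, 'a'), add 'ba' as idx 3
Step 4: w='b' (idx 2), next='b' -> output (2, 'b'), add 'bb' as idx 4
Step 5: w='a' (idx 1), next='b' -> output (1, 'b'), add 'ab' as idx 5
Step 6: w='ab' (idx 5), end of input -> output (5, '')


Encoded: [(0, 'a'), (0, 'b'), (2, 'a'), (2, 'b'), (1, 'b'), (5, '')]


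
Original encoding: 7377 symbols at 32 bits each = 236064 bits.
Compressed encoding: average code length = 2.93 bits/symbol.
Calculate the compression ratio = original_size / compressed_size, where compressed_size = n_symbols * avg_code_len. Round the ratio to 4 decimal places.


original_size = n_symbols * orig_bits = 7377 * 32 = 236064 bits
compressed_size = n_symbols * avg_code_len = 7377 * 2.93 = 21614.61 bits
ratio = original_size / compressed_size = 236064 / 21614.61 = 10.9215

Compression ratio = 10.9215


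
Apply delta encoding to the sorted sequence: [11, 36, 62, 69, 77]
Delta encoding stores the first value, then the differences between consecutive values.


First value: 11
Deltas:
  36 - 11 = 25
  62 - 36 = 26
  69 - 62 = 7
  77 - 69 = 8


Delta encoded: [11, 25, 26, 7, 8]


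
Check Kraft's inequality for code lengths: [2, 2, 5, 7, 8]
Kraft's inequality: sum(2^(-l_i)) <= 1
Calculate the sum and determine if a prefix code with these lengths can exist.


Sum = 2^(-2) + 2^(-2) + 2^(-5) + 2^(-7) + 2^(-8)
    = 0.25 + 0.25 + 0.03125 + 0.0078125 + 0.00390625
    = 139/256 = 0.54296875
Since 0.54296875 <= 1, Kraft's inequality IS satisfied.
A prefix code with these lengths CAN exist.

Kraft sum = 0.54296875. Satisfied.


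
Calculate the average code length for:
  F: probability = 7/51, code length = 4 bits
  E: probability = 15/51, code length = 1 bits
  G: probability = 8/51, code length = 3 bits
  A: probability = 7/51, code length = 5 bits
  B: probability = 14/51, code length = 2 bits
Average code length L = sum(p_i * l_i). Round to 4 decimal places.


Weighted contributions p_i * l_i:
  F: (7/51) * 4 = 28/51
  E: (15/51) * 1 = 15/51
  G: (8/51) * 3 = 24/51
  A: (7/51) * 5 = 35/51
  B: (14/51) * 2 = 28/51
Sum = (28 + 15 + 24 + 35 + 28)/51 = 130/51

L = 130/51 = 2.5490 bits/symbol


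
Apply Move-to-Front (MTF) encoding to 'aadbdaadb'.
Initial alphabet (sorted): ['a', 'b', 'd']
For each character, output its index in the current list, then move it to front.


MTF encoding:
'a': index 0 in ['a', 'b', 'd'] -> ['a', 'b', 'd']
'a': index 0 in ['a', 'b', 'd'] -> ['a', 'b', 'd']
'd': index 2 in ['a', 'b', 'd'] -> ['d', 'a', 'b']
'b': index 2 in ['d', 'a', 'b'] -> ['b', 'd', 'a']
'd': index 1 in ['b', 'd', 'a'] -> ['d', 'b', 'a']
'a': index 2 in ['d', 'b', 'a'] -> ['a', 'd', 'b']
'a': index 0 in ['a', 'd', 'b'] -> ['a', 'd', 'b']
'd': index 1 in ['a', 'd', 'b'] -> ['d', 'a', 'b']
'b': index 2 in ['d', 'a', 'b'] -> ['b', 'd', 'a']


Output: [0, 0, 2, 2, 1, 2, 0, 1, 2]


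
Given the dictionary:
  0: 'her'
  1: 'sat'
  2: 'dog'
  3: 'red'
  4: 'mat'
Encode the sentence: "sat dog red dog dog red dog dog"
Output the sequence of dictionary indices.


Look up each word in the dictionary:
  'sat' -> 1
  'dog' -> 2
  'red' -> 3
  'dog' -> 2
  'dog' -> 2
  'red' -> 3
  'dog' -> 2
  'dog' -> 2

Encoded: [1, 2, 3, 2, 2, 3, 2, 2]


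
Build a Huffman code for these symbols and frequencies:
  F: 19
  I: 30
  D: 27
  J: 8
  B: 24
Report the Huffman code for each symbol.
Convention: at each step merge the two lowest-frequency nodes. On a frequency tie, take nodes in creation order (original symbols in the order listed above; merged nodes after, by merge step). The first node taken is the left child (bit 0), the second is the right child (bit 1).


Huffman tree construction:
Step 1: Merge J(8) + F(19) = 27
Step 2: Merge B(24) + D(27) = 51
Step 3: Merge (J+F)(27) + I(30) = 57
Step 4: Merge (B+D)(51) + ((J+F)+I)(57) = 108
Read each symbol's code off the tree from the root (left child = 0, right child = 1).

Codes:
  F: 101 (length 3)
  I: 11 (length 2)
  D: 01 (length 2)
  J: 100 (length 3)
  B: 00 (length 2)
Average code length: 243/108 = 2.2500 bits/symbol


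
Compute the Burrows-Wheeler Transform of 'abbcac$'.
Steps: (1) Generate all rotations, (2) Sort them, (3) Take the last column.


Rotations (sorted):
  0: $abbcac -> last char: c
  1: abbcac$ -> last char: $
  2: ac$abbc -> last char: c
  3: bbcac$a -> last char: a
  4: bcac$ab -> last char: b
  5: c$abbca -> last char: a
  6: cac$abb -> last char: b


BWT = c$cabab


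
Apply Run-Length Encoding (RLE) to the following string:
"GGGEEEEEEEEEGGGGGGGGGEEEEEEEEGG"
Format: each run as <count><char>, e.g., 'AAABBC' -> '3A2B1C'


Scanning runs left to right:
  i=0: run of 'G' x 3 -> '3G'
  i=3: run of 'E' x 9 -> '9E'
  i=12: run of 'G' x 9 -> '9G'
  i=21: run of 'E' x 8 -> '8E'
  i=29: run of 'G' x 2 -> '2G'

RLE = 3G9E9G8E2G


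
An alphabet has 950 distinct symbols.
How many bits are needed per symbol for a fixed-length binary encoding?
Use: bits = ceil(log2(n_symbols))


log2(950) = 9.8918
Bracket: 2^9 = 512 < 950 <= 2^10 = 1024
So ceil(log2(950)) = 10

bits = ceil(log2(950)) = ceil(9.8918) = 10 bits


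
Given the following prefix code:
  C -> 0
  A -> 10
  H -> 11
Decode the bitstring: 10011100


Decoding step by step:
Bits 10 -> A
Bits 0 -> C
Bits 11 -> H
Bits 10 -> A
Bits 0 -> C


Decoded message: ACHAC


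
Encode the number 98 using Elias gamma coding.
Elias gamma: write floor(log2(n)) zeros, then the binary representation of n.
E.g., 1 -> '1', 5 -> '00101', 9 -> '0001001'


num_bits = floor(log2(98)) + 1 = 7
leading_zeros = num_bits - 1 = 6
binary(98) = 1100010

Elias gamma(98) = '000000' + '1100010' = 0000001100010 (13 bits)


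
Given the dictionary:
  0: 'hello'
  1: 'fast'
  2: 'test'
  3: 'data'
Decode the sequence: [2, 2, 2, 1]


Look up each index in the dictionary:
  2 -> 'test'
  2 -> 'test'
  2 -> 'test'
  1 -> 'fast'

Decoded: "test test test fast"


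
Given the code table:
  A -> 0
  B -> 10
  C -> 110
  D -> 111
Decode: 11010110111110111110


Decoding:
110 -> C
10 -> B
110 -> C
111 -> D
110 -> C
111 -> D
110 -> C


Result: CBCDCDC


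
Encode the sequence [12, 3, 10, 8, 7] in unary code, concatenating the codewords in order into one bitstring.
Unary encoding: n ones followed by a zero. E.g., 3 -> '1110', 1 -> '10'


Encode each number as n ones followed by a terminating 0:
  12 -> 1111111111110 (13 bits)
  3 -> 1110 (4 bits)
  10 -> 11111111110 (11 bits)
  8 -> 111111110 (9 bits)
  7 -> 11111110 (8 bits)
Total length = 13 + 4 + 11 + 9 + 8 = 45 bits.

Unary([12, 3, 10, 8, 7]) = 111111111111011101111111111011111111011111110 (45 bits)


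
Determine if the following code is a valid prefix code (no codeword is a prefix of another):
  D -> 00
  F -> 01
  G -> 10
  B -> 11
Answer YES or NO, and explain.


Checking each pair (does one codeword prefix another?):
  D='00' vs F='01': no prefix
  D='00' vs G='10': no prefix
  D='00' vs B='11': no prefix
  F='01' vs D='00': no prefix
  F='01' vs G='10': no prefix
  F='01' vs B='11': no prefix
  G='10' vs D='00': no prefix
  G='10' vs F='01': no prefix
  G='10' vs B='11': no prefix
  B='11' vs D='00': no prefix
  B='11' vs F='01': no prefix
  B='11' vs G='10': no prefix
No violation found over all pairs.

YES -- this is a valid prefix code. No codeword is a prefix of any other codeword.
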